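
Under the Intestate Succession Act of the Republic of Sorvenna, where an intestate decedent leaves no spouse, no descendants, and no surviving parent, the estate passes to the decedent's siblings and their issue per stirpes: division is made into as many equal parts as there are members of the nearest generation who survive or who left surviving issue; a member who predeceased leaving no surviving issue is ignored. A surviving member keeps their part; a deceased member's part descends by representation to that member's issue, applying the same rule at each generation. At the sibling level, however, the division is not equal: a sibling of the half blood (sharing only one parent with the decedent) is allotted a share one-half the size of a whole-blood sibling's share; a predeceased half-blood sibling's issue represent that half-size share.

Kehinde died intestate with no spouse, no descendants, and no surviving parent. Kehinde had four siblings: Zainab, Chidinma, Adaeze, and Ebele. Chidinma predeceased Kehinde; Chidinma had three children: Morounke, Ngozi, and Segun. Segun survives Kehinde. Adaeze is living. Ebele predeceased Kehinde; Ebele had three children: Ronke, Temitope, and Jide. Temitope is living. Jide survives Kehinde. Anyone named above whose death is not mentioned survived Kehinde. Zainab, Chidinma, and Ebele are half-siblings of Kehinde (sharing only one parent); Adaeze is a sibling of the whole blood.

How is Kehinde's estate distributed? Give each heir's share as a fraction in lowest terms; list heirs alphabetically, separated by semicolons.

Adaeze 2/5; Jide 1/15; Morounke 1/15; Ngozi 1/15; Ronke 1/15; Segun 1/15; Temitope 1/15; Zainab 1/5

No spouse, descendants, or parent survives, so the estate passes to Kehinde's siblings per stirpes.
Half-blood siblings count for one-half the weight of whole-blood siblings at the initial division.
Dividing 1 in proportion to weights (total weight 5/2): Zainab (weight 1/2) → 1/5; Chidinma (weight 1/2) → 1/5; Adaeze (weight 1) → 2/5; Ebele (weight 1/2) → 1/5.
Zainab is living and takes 1/5.
Chidinma predeceased; the 1/5 allotted to Chidinma's branch passes to Chidinma's issue by representation.
The 1/5 is divided into 3 equal shares of 1/15 among Morounke, Ngozi, Segun.
Morounke is living and takes 1/15.
Ngozi is living and takes 1/15.
Segun is living and takes 1/15.
Adaeze is living and takes 2/5.
Ebele predeceased; the 1/5 allotted to Ebele's branch passes to Ebele's issue by representation.
The 1/5 is divided into 3 equal shares of 1/15 among Ronke, Temitope, Jide.
Ronke is living and takes 1/15.
Temitope is living and takes 1/15.
Jide is living and takes 1/15.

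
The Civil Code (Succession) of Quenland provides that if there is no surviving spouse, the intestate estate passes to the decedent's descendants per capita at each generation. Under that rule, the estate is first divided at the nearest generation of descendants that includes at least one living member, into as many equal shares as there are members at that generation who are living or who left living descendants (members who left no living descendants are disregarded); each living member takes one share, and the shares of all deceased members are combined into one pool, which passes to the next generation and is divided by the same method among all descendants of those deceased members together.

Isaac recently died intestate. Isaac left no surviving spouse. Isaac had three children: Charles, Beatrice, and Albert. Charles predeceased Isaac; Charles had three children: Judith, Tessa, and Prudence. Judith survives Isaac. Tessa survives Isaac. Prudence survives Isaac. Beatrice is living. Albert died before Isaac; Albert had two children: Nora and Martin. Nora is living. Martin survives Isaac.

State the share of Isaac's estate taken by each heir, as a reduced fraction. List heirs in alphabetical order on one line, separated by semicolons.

There is no surviving spouse, so the entire estate passes to Isaac's descendants per capita at each generation.
At generation 1 (Charles, Beatrice, Albert) there are 3 shares of (1)/3 = 1/3 each.
Living: Beatrice — each takes 1/3.
Deceased: Charles and Albert. Their combined 2/3 is pooled and carried to generation 2.
At generation 2 (Judith, Tessa, Prudence, Nora, Martin) there are 5 shares of (2/3)/5 = 2/15 each.
Living: Judith, Tessa, Prudence, Nora, and Martin — each takes 2/15.

Beatrice 1/3; Judith 2/15; Martin 2/15; Nora 2/15; Prudence 2/15; Tessa 2/15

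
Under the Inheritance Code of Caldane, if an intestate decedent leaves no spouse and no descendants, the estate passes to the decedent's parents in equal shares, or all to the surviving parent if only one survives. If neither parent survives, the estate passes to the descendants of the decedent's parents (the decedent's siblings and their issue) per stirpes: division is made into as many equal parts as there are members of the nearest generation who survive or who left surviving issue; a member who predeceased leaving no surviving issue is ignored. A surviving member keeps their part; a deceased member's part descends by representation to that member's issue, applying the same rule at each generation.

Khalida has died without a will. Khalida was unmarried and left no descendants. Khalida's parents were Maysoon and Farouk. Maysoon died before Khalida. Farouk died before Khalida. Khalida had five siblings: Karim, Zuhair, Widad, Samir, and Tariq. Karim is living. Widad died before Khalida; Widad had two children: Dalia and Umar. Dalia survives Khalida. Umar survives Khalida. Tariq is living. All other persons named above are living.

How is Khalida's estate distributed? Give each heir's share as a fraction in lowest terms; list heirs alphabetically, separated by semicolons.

Dalia 1/10; Karim 1/5; Samir 1/5; Tariq 1/5; Umar 1/10; Zuhair 1/5

Neither parent survives and there are no descendants, so the estate passes to Khalida's siblings and their issue per stirpes.
The estate is divided into 5 equal shares of 1/5 among Karim, Zuhair, Widad, Samir, Tariq.
Karim is living and takes 1/5.
Zuhair is living and takes 1/5.
Widad predeceased; the 1/5 allotted to Widad's branch passes to Widad's issue by representation.
The 1/5 is divided into 2 equal shares of 1/10 among Dalia, Umar.
Dalia is living and takes 1/10.
Umar is living and takes 1/10.
Samir is living and takes 1/5.
Tariq is living and takes 1/5.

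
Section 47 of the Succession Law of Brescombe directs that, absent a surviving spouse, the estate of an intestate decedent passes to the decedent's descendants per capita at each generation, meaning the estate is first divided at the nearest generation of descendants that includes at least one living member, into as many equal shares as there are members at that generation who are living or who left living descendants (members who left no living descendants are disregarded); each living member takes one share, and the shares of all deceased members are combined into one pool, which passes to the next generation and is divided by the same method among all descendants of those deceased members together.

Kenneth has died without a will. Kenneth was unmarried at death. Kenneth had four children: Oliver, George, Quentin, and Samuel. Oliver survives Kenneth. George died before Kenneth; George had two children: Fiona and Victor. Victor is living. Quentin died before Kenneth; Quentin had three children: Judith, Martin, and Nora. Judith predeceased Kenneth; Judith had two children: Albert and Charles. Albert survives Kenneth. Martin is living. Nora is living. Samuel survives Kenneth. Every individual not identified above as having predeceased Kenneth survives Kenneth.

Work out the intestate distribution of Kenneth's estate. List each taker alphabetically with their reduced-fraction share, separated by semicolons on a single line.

There is no surviving spouse, so the entire estate passes to Kenneth's descendants per capita at each generation.
At generation 1 (Oliver, George, Quentin, Samuel) there are 4 shares of (1)/4 = 1/4 each.
Living: Oliver and Samuel — each takes 1/4.
Deceased: George and Quentin. Their combined 1/2 is pooled and carried to generation 2.
At generation 2 (Fiona, Victor, Judith, Martin, Nora) there are 5 shares of (1/2)/5 = 1/10 each.
Living: Fiona, Victor, Martin, and Nora — each takes 1/10.
Deceased: Judith. That 1/10 share is carried to generation 3.
At generation 3 (Albert, Charles) there are 2 shares of (1/10)/2 = 1/20 each.
Living: Albert and Charles — each takes 1/20.

Albert 1/20; Charles 1/20; Fiona 1/10; Martin 1/10; Nora 1/10; Oliver 1/4; Samuel 1/4; Victor 1/10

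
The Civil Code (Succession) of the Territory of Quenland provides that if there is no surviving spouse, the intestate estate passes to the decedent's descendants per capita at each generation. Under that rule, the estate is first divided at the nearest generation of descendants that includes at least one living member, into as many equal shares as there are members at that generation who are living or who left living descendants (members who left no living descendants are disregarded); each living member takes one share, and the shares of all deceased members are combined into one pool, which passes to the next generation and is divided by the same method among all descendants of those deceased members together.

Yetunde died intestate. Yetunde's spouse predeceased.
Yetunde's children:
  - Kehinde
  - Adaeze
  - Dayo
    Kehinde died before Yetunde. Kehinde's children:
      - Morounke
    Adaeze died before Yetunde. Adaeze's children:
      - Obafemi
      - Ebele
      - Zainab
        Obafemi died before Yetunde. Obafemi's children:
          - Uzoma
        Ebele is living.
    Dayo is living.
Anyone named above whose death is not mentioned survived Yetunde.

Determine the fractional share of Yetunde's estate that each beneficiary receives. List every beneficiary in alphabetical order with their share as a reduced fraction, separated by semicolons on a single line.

There is no surviving spouse, so the entire estate passes to Yetunde's descendants per capita at each generation.
At generation 1 (Kehinde, Adaeze, Dayo) there are 3 shares of (1)/3 = 1/3 each.
Living: Dayo — each takes 1/3.
Deceased: Kehinde and Adaeze. Their combined 2/3 is pooled and carried to generation 2.
At generation 2 (Morounke, Obafemi, Ebele, Zainab) there are 4 shares of (2/3)/4 = 1/6 each.
Living: Morounke, Ebele, and Zainab — each takes 1/6.
Deceased: Obafemi. That 1/6 share is carried to generation 3.
At generation 3 (Uzoma) there are 1 shares of (1/6)/1 = 1/6 each.
Living: Uzoma — each takes 1/6.

Dayo 1/3; Ebele 1/6; Morounke 1/6; Uzoma 1/6; Zainab 1/6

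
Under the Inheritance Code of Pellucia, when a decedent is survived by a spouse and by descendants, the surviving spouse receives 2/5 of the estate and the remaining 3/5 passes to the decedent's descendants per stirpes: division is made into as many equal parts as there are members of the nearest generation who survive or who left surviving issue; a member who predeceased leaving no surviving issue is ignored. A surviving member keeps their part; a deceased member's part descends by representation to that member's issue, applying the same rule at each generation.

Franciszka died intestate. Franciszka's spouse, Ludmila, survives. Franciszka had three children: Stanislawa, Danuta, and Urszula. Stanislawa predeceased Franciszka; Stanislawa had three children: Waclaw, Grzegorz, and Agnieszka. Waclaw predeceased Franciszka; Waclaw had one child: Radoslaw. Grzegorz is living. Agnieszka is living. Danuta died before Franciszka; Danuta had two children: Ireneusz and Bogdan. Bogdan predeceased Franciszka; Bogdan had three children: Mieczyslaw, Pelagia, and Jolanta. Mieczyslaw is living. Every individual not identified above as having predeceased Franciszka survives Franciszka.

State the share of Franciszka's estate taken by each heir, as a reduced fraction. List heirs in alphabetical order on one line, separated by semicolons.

Ludmila, as surviving spouse, takes 2/5.
The remaining 3/5 passes to Franciszka's descendants per stirpes.
The 3/5 is divided into 3 equal shares of 1/5 among Stanislawa, Danuta, Urszula.
Stanislawa predeceased; the 1/5 allotted to Stanislawa's branch passes to Stanislawa's issue by representation.
The 1/5 is divided into 3 equal shares of 1/15 among Waclaw, Grzegorz, Agnieszka.
Waclaw predeceased; the 1/15 allotted to Waclaw's branch passes to Waclaw's issue by representation.
Radoslaw is the sole taker at this level and receives the full 1/15.
Grzegorz is living and takes 1/15.
Agnieszka is living and takes 1/15.
Danuta predeceased; the 1/5 allotted to Danuta's branch passes to Danuta's issue by representation.
The 1/5 is divided into 2 equal shares of 1/10 among Ireneusz, Bogdan.
Ireneusz is living and takes 1/10.
Bogdan predeceased; the 1/10 allotted to Bogdan's branch passes to Bogdan's issue by representation.
The 1/10 is divided into 3 equal shares of 1/30 among Mieczyslaw, Pelagia, Jolanta.
Mieczyslaw is living and takes 1/30.
Pelagia is living and takes 1/30.
Jolanta is living and takes 1/30.
Urszula is living and takes 1/5.

Agnieszka 1/15; Grzegorz 1/15; Ireneusz 1/10; Jolanta 1/30; Ludmila 2/5; Mieczyslaw 1/30; Pelagia 1/30; Radoslaw 1/15; Urszula 1/5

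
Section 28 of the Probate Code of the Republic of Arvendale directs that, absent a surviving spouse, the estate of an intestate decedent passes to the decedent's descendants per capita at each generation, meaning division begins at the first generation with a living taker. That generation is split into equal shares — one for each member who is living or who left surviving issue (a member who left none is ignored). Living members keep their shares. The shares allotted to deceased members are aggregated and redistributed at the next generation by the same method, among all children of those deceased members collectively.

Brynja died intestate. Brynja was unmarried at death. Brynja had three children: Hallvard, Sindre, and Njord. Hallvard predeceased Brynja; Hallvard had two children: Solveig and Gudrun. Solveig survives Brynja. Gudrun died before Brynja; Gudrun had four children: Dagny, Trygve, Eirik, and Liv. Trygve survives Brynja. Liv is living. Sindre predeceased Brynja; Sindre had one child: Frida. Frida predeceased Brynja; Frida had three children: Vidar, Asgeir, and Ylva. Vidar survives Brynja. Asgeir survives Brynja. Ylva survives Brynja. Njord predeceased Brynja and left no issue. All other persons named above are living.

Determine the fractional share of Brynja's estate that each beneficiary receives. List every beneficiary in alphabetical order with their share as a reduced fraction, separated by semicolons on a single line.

There is no surviving spouse, so the entire estate passes to Brynja's descendants per capita at each generation.
No one at generation 1 (Hallvard, Sindre) is living; moving to the next generation.
At generation 2 (Solveig, Gudrun, Frida) there are 3 shares of (1)/3 = 1/3 each.
Living: Solveig — each takes 1/3.
Deceased: Gudrun and Frida. Their combined 2/3 is pooled and carried to generation 3.
At generation 3 (Dagny, Trygve, Eirik, Liv, Vidar, Asgeir, Ylva) there are 7 shares of (2/3)/7 = 2/21 each.
Living: Dagny, Trygve, Eirik, Liv, Vidar, Asgeir, and Ylva — each takes 2/21.

Asgeir 2/21; Dagny 2/21; Eirik 2/21; Liv 2/21; Solveig 1/3; Trygve 2/21; Vidar 2/21; Ylva 2/21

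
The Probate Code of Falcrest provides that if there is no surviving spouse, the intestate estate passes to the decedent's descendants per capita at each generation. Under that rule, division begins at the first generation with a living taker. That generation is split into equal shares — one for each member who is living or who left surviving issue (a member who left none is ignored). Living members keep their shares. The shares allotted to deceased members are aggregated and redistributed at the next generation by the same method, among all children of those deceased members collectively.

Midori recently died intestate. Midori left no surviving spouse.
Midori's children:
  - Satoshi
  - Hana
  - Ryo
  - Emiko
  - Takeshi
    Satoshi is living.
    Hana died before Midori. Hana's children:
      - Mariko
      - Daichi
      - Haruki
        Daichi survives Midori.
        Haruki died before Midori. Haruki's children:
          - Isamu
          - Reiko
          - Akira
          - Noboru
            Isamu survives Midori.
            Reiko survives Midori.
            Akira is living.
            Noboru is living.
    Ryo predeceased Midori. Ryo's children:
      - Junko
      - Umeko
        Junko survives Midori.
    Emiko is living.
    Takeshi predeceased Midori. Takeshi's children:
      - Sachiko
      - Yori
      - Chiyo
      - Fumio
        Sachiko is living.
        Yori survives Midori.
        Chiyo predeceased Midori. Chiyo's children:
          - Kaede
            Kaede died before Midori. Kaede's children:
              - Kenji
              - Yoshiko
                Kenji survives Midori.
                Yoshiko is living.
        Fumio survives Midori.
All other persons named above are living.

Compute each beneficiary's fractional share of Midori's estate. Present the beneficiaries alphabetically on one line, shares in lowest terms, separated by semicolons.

There is no surviving spouse, so the entire estate passes to Midori's descendants per capita at each generation.
At generation 1 (Satoshi, Hana, Ryo, Emiko, Takeshi) there are 5 shares of (1)/5 = 1/5 each.
Living: Satoshi and Emiko — each takes 1/5.
Deceased: Hana, Ryo, and Takeshi. Their combined 3/5 is pooled and carried to generation 2.
At generation 2 (Mariko, Daichi, Haruki, Junko, Umeko, Sachiko, Yori, Chiyo, Fumio) there are 9 shares of (3/5)/9 = 1/15 each.
Living: Mariko, Daichi, Junko, Umeko, Sachiko, Yori, and Fumio — each takes 1/15.
Deceased: Haruki and Chiyo. Their combined 2/15 is pooled and carried to generation 3.
At generation 3 (Isamu, Reiko, Akira, Noboru, Kaede) there are 5 shares of (2/15)/5 = 2/75 each.
Living: Isamu, Reiko, Akira, and Noboru — each takes 2/75.
Deceased: Kaede. That 2/75 share is carried to generation 4.
At generation 4 (Kenji, Yoshiko) there are 2 shares of (2/75)/2 = 1/75 each.
Living: Kenji and Yoshiko — each takes 1/75.

Akira 2/75; Daichi 1/15; Emiko 1/5; Fumio 1/15; Isamu 2/75; Junko 1/15; Kenji 1/75; Mariko 1/15; Noboru 2/75; Reiko 2/75; Sachiko 1/15; Satoshi 1/5; Umeko 1/15; Yori 1/15; Yoshiko 1/75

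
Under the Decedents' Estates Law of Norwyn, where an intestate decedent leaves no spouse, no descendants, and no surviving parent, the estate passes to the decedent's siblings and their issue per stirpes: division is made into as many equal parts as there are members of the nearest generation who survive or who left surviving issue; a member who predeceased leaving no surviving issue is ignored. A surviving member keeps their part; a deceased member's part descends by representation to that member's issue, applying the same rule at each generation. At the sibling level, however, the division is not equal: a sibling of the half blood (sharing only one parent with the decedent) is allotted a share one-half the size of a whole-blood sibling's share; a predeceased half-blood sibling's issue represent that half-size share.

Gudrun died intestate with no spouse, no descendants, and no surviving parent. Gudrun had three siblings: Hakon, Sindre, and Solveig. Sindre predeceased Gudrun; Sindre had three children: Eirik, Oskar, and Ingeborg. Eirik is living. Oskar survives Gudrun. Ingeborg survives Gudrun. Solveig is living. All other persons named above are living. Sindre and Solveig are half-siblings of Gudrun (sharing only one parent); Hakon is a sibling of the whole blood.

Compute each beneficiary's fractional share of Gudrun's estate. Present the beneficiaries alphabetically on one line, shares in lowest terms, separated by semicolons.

No spouse, descendants, or parent survives, so the estate passes to Gudrun's siblings per stirpes.
Half-blood siblings count for one-half the weight of whole-blood siblings at the initial division.
Dividing 1 in proportion to weights (total weight 2): Hakon (weight 1) → 1/2; Sindre (weight 1/2) → 1/4; Solveig (weight 1/2) → 1/4.
Hakon is living and takes 1/2.
Sindre predeceased; the 1/4 allotted to Sindre's branch passes to Sindre's issue by representation.
The 1/4 is divided into 3 equal shares of 1/12 among Eirik, Oskar, Ingeborg.
Eirik is living and takes 1/12.
Oskar is living and takes 1/12.
Ingeborg is living and takes 1/12.
Solveig is living and takes 1/4.

Eirik 1/12; Hakon 1/2; Ingeborg 1/12; Oskar 1/12; Solveig 1/4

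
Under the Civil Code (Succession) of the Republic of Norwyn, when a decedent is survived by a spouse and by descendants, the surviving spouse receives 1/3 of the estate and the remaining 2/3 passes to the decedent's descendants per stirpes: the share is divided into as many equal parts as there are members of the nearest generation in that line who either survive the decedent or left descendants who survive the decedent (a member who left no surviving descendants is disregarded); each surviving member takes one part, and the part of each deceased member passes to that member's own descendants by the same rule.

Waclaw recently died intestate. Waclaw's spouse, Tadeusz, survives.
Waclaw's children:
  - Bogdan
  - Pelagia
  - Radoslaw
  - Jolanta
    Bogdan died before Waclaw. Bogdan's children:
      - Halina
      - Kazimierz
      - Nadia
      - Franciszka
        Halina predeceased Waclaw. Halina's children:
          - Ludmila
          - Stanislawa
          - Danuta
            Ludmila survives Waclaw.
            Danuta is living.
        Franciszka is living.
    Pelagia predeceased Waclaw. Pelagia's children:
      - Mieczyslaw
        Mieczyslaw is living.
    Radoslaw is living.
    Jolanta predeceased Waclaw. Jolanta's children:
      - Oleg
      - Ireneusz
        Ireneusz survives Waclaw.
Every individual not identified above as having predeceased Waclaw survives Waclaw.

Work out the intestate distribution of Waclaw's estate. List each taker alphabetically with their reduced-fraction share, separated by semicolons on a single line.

Danuta 1/72; Franciszka 1/24; Ireneusz 1/12; Kazimierz 1/24; Ludmila 1/72; Mieczyslaw 1/6; Nadia 1/24; Oleg 1/12; Radoslaw 1/6; Stanislawa 1/72; Tadeusz 1/3

Tadeusz, as surviving spouse, takes 1/3.
The remaining 2/3 passes to Waclaw's descendants per stirpes.
The 2/3 is divided into 4 equal shares of 1/6 among Bogdan, Pelagia, Radoslaw, Jolanta.
Bogdan predeceased; the 1/6 allotted to Bogdan's branch passes to Bogdan's issue by representation.
The 1/6 is divided into 4 equal shares of 1/24 among Halina, Kazimierz, Nadia, Franciszka.
Halina predeceased; the 1/24 allotted to Halina's branch passes to Halina's issue by representation.
The 1/24 is divided into 3 equal shares of 1/72 among Ludmila, Stanislawa, Danuta.
Ludmila is living and takes 1/72.
Stanislawa is living and takes 1/72.
Danuta is living and takes 1/72.
Kazimierz is living and takes 1/24.
Nadia is living and takes 1/24.
Franciszka is living and takes 1/24.
Pelagia predeceased; the 1/6 allotted to Pelagia's branch passes to Pelagia's issue by representation.
Mieczyslaw is the sole taker at this level and receives the full 1/6.
Radoslaw is living and takes 1/6.
Jolanta predeceased; the 1/6 allotted to Jolanta's branch passes to Jolanta's issue by representation.
The 1/6 is divided into 2 equal shares of 1/12 among Oleg, Ireneusz.
Oleg is living and takes 1/12.
Ireneusz is living and takes 1/12.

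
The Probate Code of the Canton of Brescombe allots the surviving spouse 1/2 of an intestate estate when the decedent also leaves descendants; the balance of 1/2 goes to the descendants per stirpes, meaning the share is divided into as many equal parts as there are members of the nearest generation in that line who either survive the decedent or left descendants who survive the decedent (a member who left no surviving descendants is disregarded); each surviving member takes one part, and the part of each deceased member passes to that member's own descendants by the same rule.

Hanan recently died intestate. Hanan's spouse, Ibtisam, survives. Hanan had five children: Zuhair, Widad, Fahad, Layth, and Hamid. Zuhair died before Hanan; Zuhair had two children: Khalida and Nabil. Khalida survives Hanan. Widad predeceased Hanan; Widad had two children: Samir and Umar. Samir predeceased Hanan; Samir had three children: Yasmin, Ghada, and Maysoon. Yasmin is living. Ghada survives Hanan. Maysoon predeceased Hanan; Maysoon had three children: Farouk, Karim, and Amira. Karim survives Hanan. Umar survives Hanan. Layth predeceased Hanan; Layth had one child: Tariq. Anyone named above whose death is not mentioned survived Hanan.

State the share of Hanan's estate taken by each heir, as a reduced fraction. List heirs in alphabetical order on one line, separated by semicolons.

Amira 1/180; Fahad 1/10; Farouk 1/180; Ghada 1/60; Hamid 1/10; Ibtisam 1/2; Karim 1/180; Khalida 1/20; Nabil 1/20; Tariq 1/10; Umar 1/20; Yasmin 1/60

Ibtisam, as surviving spouse, takes 1/2.
The remaining 1/2 passes to Hanan's descendants per stirpes.
The 1/2 is divided into 5 equal shares of 1/10 among Zuhair, Widad, Fahad, Layth, Hamid.
Zuhair predeceased; the 1/10 allotted to Zuhair's branch passes to Zuhair's issue by representation.
The 1/10 is divided into 2 equal shares of 1/20 among Khalida, Nabil.
Khalida is living and takes 1/20.
Nabil is living and takes 1/20.
Widad predeceased; the 1/10 allotted to Widad's branch passes to Widad's issue by representation.
The 1/10 is divided into 2 equal shares of 1/20 among Samir, Umar.
Samir predeceased; the 1/20 allotted to Samir's branch passes to Samir's issue by representation.
The 1/20 is divided into 3 equal shares of 1/60 among Yasmin, Ghada, Maysoon.
Yasmin is living and takes 1/60.
Ghada is living and takes 1/60.
Maysoon predeceased; the 1/60 allotted to Maysoon's branch passes to Maysoon's issue by representation.
The 1/60 is divided into 3 equal shares of 1/180 among Farouk, Karim, Amira.
Farouk is living and takes 1/180.
Karim is living and takes 1/180.
Amira is living and takes 1/180.
Umar is living and takes 1/20.
Fahad is living and takes 1/10.
Layth predeceased; the 1/10 allotted to Layth's branch passes to Layth's issue by representation.
Tariq is the sole taker at this level and receives the full 1/10.
Hamid is living and takes 1/10.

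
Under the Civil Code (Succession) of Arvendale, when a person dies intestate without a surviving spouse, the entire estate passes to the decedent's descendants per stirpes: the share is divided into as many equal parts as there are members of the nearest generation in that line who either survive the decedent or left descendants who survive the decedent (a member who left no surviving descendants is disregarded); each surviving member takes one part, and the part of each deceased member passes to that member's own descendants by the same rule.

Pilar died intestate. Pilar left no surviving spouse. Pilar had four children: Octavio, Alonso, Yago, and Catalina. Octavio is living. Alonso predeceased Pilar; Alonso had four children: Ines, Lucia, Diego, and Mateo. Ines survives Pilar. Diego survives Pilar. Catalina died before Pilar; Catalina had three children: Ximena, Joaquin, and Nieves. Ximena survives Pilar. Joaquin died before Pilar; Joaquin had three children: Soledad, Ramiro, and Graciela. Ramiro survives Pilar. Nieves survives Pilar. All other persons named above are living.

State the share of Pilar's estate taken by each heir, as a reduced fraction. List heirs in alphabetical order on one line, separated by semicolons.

There is no surviving spouse, so the entire estate passes to Pilar's descendants per stirpes.
The estate is divided into 4 equal shares of 1/4 among Octavio, Alonso, Yago, Catalina.
Octavio is living and takes 1/4.
Alonso predeceased; the 1/4 allotted to Alonso's branch passes to Alonso's issue by representation.
The 1/4 is divided into 4 equal shares of 1/16 among Ines, Lucia, Diego, Mateo.
Ines is living and takes 1/16.
Lucia is living and takes 1/16.
Diego is living and takes 1/16.
Mateo is living and takes 1/16.
Yago is living and takes 1/4.
Catalina predeceased; the 1/4 allotted to Catalina's branch passes to Catalina's issue by representation.
The 1/4 is divided into 3 equal shares of 1/12 among Ximena, Joaquin, Nieves.
Ximena is living and takes 1/12.
Joaquin predeceased; the 1/12 allotted to Joaquin's branch passes to Joaquin's issue by representation.
The 1/12 is divided into 3 equal shares of 1/36 among Soledad, Ramiro, Graciela.
Soledad is living and takes 1/36.
Ramiro is living and takes 1/36.
Graciela is living and takes 1/36.
Nieves is living and takes 1/12.

Diego 1/16; Graciela 1/36; Ines 1/16; Lucia 1/16; Mateo 1/16; Nieves 1/12; Octavio 1/4; Ramiro 1/36; Soledad 1/36; Ximena 1/12; Yago 1/4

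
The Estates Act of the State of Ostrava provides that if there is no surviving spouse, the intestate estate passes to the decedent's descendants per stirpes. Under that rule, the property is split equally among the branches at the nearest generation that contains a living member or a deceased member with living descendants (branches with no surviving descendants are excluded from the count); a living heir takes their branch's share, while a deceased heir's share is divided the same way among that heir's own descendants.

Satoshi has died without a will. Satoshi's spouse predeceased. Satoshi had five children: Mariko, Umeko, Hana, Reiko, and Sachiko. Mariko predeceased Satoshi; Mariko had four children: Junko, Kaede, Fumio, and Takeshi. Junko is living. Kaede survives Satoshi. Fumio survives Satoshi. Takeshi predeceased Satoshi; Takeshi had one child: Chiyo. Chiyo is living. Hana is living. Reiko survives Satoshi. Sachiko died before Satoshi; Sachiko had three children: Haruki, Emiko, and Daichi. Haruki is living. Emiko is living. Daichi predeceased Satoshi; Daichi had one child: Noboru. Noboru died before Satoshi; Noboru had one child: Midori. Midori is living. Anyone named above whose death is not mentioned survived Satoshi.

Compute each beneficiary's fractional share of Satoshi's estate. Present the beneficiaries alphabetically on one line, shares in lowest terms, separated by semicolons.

There is no surviving spouse, so the entire estate passes to Satoshi's descendants per stirpes.
The estate is divided into 5 equal shares of 1/5 among Mariko, Umeko, Hana, Reiko, Sachiko.
Mariko predeceased; the 1/5 allotted to Mariko's branch passes to Mariko's issue by representation.
The 1/5 is divided into 4 equal shares of 1/20 among Junko, Kaede, Fumio, Takeshi.
Junko is living and takes 1/20.
Kaede is living and takes 1/20.
Fumio is living and takes 1/20.
Takeshi predeceased; the 1/20 allotted to Takeshi's branch passes to Takeshi's issue by representation.
Chiyo is the sole taker at this level and receives the full 1/20.
Umeko is living and takes 1/5.
Hana is living and takes 1/5.
Reiko is living and takes 1/5.
Sachiko predeceased; the 1/5 allotted to Sachiko's branch passes to Sachiko's issue by representation.
The 1/5 is divided into 3 equal shares of 1/15 among Haruki, Emiko, Daichi.
Haruki is living and takes 1/15.
Emiko is living and takes 1/15.
Daichi predeceased; the 1/15 allotted to Daichi's branch passes to Daichi's issue by representation.
Noboru's line is the sole branch at this level, so the full 1/15 passes to Noboru's issue by representation.
Midori is the sole taker at this level and receives the full 1/15.

Chiyo 1/20; Emiko 1/15; Fumio 1/20; Hana 1/5; Haruki 1/15; Junko 1/20; Kaede 1/20; Midori 1/15; Reiko 1/5; Umeko 1/5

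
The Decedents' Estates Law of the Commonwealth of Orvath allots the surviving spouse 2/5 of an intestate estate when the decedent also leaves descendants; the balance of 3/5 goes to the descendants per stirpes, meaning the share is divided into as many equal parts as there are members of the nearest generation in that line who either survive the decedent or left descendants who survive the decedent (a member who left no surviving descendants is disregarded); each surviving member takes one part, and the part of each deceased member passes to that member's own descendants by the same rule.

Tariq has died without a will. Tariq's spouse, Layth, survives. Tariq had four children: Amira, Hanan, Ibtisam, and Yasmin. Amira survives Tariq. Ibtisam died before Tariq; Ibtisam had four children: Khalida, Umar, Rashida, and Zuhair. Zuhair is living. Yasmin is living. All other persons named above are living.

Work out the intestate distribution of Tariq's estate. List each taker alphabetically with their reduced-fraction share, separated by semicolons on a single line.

Amira 3/20; Hanan 3/20; Khalida 3/80; Layth 2/5; Rashida 3/80; Umar 3/80; Yasmin 3/20; Zuhair 3/80

Layth, as surviving spouse, takes 2/5.
The remaining 3/5 passes to Tariq's descendants per stirpes.
The 3/5 is divided into 4 equal shares of 3/20 among Amira, Hanan, Ibtisam, Yasmin.
Amira is living and takes 3/20.
Hanan is living and takes 3/20.
Ibtisam predeceased; the 3/20 allotted to Ibtisam's branch passes to Ibtisam's issue by representation.
The 3/20 is divided into 4 equal shares of 3/80 among Khalida, Umar, Rashida, Zuhair.
Khalida is living and takes 3/80.
Umar is living and takes 3/80.
Rashida is living and takes 3/80.
Zuhair is living and takes 3/80.
Yasmin is living and takes 3/20.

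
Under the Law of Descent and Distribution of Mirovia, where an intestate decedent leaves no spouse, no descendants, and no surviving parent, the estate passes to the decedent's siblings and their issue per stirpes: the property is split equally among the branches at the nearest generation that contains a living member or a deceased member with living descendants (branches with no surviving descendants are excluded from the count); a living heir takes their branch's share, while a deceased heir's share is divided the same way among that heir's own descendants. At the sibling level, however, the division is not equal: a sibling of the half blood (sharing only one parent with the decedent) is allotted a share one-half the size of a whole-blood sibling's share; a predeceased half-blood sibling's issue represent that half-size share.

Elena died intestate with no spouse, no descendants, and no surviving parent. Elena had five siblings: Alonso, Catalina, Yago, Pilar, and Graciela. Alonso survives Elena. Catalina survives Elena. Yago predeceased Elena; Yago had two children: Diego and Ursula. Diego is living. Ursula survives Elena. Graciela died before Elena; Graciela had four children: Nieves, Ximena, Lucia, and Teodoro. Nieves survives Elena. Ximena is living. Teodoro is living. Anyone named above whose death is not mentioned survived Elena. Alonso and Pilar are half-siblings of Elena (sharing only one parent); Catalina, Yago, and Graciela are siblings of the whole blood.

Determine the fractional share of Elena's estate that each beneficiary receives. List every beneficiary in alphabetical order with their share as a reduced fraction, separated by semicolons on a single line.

Alonso 1/8; Catalina 1/4; Diego 1/8; Lucia 1/16; Nieves 1/16; Pilar 1/8; Teodoro 1/16; Ursula 1/8; Ximena 1/16

No spouse, descendants, or parent survives, so the estate passes to Elena's siblings per stirpes.
Half-blood siblings count for one-half the weight of whole-blood siblings at the initial division.
Dividing 1 in proportion to weights (total weight 4): Alonso (weight 1/2) → 1/8; Catalina (weight 1) → 1/4; Yago (weight 1) → 1/4; Pilar (weight 1/2) → 1/8; Graciela (weight 1) → 1/4.
Alonso is living and takes 1/8.
Catalina is living and takes 1/4.
Yago predeceased; the 1/4 allotted to Yago's branch passes to Yago's issue by representation.
The 1/4 is divided into 2 equal shares of 1/8 among Diego, Ursula.
Diego is living and takes 1/8.
Ursula is living and takes 1/8.
Pilar is living and takes 1/8.
Graciela predeceased; the 1/4 allotted to Graciela's branch passes to Graciela's issue by representation.
The 1/4 is divided into 4 equal shares of 1/16 among Nieves, Ximena, Lucia, Teodoro.
Nieves is living and takes 1/16.
Ximena is living and takes 1/16.
Lucia is living and takes 1/16.
Teodoro is living and takes 1/16.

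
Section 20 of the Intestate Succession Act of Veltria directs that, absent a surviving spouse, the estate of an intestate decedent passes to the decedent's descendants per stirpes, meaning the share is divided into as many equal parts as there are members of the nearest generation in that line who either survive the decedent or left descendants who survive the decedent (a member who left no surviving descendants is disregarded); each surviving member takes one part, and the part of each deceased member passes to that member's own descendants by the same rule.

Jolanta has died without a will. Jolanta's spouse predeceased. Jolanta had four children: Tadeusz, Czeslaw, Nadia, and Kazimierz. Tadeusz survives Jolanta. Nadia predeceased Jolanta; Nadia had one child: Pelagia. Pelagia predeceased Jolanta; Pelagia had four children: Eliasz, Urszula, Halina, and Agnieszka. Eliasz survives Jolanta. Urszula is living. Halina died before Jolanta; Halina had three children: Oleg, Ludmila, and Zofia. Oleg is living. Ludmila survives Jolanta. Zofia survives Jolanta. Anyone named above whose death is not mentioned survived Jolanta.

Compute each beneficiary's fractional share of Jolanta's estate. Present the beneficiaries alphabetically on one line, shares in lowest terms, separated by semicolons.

Agnieszka 1/16; Czeslaw 1/4; Eliasz 1/16; Kazimierz 1/4; Ludmila 1/48; Oleg 1/48; Tadeusz 1/4; Urszula 1/16; Zofia 1/48

There is no surviving spouse, so the entire estate passes to Jolanta's descendants per stirpes.
The estate is divided into 4 equal shares of 1/4 among Tadeusz, Czeslaw, Nadia, Kazimierz.
Tadeusz is living and takes 1/4.
Czeslaw is living and takes 1/4.
Nadia predeceased; the 1/4 allotted to Nadia's branch passes to Nadia's issue by representation.
Pelagia's line is the sole branch at this level, so the full 1/4 passes to Pelagia's issue by representation.
The 1/4 is divided into 4 equal shares of 1/16 among Eliasz, Urszula, Halina, Agnieszka.
Eliasz is living and takes 1/16.
Urszula is living and takes 1/16.
Halina predeceased; the 1/16 allotted to Halina's branch passes to Halina's issue by representation.
The 1/16 is divided into 3 equal shares of 1/48 among Oleg, Ludmila, Zofia.
Oleg is living and takes 1/48.
Ludmila is living and takes 1/48.
Zofia is living and takes 1/48.
Agnieszka is living and takes 1/16.
Kazimierz is living and takes 1/4.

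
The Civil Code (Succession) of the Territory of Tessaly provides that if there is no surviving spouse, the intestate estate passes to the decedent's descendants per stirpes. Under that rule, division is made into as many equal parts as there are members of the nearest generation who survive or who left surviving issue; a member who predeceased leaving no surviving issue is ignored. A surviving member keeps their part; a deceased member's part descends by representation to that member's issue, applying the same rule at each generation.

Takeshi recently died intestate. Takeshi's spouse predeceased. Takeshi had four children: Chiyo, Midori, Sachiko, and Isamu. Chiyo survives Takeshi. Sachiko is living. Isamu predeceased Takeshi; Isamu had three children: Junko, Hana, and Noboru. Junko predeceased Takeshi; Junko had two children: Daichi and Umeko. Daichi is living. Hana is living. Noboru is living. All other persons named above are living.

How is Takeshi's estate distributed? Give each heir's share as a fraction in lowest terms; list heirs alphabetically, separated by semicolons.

There is no surviving spouse, so the entire estate passes to Takeshi's descendants per stirpes.
The estate is divided into 4 equal shares of 1/4 among Chiyo, Midori, Sachiko, Isamu.
Chiyo is living and takes 1/4.
Midori is living and takes 1/4.
Sachiko is living and takes 1/4.
Isamu predeceased; the 1/4 allotted to Isamu's branch passes to Isamu's issue by representation.
The 1/4 is divided into 3 equal shares of 1/12 among Junko, Hana, Noboru.
Junko predeceased; the 1/12 allotted to Junko's branch passes to Junko's issue by representation.
The 1/12 is divided into 2 equal shares of 1/24 among Daichi, Umeko.
Daichi is living and takes 1/24.
Umeko is living and takes 1/24.
Hana is living and takes 1/12.
Noboru is living and takes 1/12.

Chiyo 1/4; Daichi 1/24; Hana 1/12; Midori 1/4; Noboru 1/12; Sachiko 1/4; Umeko 1/24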